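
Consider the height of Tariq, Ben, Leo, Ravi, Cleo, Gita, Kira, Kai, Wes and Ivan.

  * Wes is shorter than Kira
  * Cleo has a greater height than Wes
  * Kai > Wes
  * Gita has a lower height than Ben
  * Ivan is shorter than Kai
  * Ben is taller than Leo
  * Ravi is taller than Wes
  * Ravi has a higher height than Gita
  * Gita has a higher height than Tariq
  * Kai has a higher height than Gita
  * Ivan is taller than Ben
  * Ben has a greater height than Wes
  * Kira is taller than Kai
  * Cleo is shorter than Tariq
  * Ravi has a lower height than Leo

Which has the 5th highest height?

Chaining the given pairs: Wes < Cleo < Tariq < Gita < Ravi < Leo < Ben < Ivan < Kai < Kira.
The 5th largest is Leo.

Leo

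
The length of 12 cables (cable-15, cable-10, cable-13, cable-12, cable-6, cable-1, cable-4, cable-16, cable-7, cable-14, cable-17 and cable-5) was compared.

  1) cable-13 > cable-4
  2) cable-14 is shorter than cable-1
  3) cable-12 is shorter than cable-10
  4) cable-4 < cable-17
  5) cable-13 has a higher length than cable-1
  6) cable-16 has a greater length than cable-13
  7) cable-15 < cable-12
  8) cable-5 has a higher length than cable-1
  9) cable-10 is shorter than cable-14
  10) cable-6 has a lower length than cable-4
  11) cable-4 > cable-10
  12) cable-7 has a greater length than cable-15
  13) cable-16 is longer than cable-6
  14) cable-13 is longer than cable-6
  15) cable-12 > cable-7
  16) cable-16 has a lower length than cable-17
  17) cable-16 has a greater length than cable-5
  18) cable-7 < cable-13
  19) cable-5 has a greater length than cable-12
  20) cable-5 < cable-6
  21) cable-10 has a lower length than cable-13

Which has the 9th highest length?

The consecutive relations fix a unique order: cable-15 < cable-7 < cable-12 < cable-10 < cable-14 < cable-1 < cable-5 < cable-6 < cable-4 < cable-13 < cable-16 < cable-17.
Counting 9 from the largest end gives cable-10.

cable-10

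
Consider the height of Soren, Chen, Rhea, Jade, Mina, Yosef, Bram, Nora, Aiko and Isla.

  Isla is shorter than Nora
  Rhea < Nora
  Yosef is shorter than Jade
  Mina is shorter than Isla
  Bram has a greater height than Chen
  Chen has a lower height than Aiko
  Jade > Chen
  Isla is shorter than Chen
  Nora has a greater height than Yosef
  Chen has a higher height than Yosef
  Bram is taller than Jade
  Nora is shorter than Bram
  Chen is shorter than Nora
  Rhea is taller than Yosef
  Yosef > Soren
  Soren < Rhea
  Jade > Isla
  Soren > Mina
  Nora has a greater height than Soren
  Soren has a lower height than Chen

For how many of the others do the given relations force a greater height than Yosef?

From Yosef the given relations immediately reach Rhea, Chen, Nora, Jade.
From those, Aiko, Bram — 6 in total.
No other element is forced above Yosef by the given relations, so the count is 6.

6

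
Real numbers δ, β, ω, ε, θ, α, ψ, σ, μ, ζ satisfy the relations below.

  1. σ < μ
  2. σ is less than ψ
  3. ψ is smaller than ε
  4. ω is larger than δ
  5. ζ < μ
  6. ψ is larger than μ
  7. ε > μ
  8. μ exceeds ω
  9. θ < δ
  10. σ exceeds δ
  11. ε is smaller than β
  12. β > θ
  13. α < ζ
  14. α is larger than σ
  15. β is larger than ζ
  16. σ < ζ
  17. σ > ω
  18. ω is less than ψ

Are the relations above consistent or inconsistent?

consistent

Every relation is compatible with θ < δ < ω < σ < α < ζ < μ < ψ < ε < β; the set is consistent.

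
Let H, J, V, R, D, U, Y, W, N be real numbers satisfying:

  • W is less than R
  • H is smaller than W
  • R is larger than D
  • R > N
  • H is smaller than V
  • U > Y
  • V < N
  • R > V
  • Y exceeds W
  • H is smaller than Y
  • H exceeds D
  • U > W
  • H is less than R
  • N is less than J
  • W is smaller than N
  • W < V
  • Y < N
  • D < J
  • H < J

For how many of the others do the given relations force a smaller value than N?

From N the given relations immediately reach W, V, Y.
From those, H — 4 in total.
From those, D — 5 in total.
Nothing else is reachable below N; 5 in all.

5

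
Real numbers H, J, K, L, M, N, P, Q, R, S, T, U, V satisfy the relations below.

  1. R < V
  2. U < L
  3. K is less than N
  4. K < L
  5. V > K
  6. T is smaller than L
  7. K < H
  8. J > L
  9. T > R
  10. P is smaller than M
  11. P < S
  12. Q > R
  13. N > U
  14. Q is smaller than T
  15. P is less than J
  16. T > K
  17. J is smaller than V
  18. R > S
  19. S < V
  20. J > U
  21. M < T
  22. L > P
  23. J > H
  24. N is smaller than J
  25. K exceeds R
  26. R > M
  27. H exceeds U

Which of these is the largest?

V

P is not greatest since P < S; M is not greatest since M < R; S is not greatest since S < R; R is not greatest since R < Q; Q is not greatest since Q < T; K is not greatest since K < T; U is not greatest since U < J; T is not greatest since T < L; N is not greatest since N < J; L is not greatest since L < J; H is not greatest since H < J; J is not greatest since J < V.
Only V has nothing above it, so V is the largest.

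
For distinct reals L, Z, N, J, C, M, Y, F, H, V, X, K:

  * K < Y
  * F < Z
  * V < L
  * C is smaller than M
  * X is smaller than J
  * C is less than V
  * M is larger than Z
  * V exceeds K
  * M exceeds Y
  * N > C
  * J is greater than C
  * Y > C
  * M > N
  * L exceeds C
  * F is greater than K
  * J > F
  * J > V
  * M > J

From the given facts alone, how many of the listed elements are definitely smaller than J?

The elements the relations force below J are X, C, K, F, V — no chain reaches any other.
That is 5.

5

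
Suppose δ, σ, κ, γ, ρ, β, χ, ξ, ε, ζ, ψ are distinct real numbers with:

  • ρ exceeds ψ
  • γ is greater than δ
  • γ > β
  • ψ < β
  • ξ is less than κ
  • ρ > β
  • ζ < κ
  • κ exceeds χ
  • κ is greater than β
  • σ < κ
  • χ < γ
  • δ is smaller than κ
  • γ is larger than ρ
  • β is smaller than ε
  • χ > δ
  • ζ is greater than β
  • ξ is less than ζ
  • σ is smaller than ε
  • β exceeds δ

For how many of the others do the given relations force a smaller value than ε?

4

From ε the given relations immediately reach β, σ.
From those, ψ, δ — 4 in total.
Nothing else is reachable below ε; 4 in all.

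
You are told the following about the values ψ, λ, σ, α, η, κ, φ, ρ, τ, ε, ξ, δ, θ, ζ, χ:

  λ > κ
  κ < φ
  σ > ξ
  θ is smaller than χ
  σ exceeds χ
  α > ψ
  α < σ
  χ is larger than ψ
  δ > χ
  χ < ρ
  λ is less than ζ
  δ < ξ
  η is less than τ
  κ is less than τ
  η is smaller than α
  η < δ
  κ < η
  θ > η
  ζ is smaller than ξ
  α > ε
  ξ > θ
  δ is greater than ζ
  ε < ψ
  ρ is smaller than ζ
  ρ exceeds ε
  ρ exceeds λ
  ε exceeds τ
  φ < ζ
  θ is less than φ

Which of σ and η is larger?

σ

Chaining the given relations: η < τ < ε < ψ < χ < ρ < ζ < δ < ξ < σ.
So η < σ; σ is the larger of the two.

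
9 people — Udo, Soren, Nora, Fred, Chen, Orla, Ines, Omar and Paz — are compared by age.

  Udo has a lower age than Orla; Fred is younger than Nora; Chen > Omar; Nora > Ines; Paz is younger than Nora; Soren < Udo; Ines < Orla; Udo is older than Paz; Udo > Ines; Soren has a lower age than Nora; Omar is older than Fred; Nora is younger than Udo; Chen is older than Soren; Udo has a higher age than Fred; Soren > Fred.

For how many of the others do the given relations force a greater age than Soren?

Directly above Soren: Nora, Udo, Chen.
One step further: Orla (4 so far).
Nothing else is reachable above Soren; 4 in all.

4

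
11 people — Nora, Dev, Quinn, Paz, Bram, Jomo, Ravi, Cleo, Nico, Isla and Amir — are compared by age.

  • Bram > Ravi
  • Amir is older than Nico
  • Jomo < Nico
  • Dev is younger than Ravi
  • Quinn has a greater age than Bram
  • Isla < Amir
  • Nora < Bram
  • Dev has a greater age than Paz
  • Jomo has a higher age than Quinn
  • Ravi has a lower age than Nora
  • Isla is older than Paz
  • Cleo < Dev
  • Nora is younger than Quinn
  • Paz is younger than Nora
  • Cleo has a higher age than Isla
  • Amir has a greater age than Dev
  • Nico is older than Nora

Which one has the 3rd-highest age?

Jomo

Chaining the given pairs: Paz < Isla < Cleo < Dev < Ravi < Nora < Bram < Quinn < Jomo < Nico < Amir.
The 3rd largest is Jomo.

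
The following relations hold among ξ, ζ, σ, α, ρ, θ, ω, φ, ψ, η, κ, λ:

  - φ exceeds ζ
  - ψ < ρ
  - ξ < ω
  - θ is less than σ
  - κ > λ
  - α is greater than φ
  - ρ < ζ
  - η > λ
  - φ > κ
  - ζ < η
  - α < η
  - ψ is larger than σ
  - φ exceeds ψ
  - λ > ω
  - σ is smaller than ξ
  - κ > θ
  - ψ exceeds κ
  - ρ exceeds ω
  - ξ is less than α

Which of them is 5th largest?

The consecutive relations fix a unique order: θ < σ < ξ < ω < λ < κ < ψ < ρ < ζ < φ < α < η.
The 5th largest is ρ.

ρ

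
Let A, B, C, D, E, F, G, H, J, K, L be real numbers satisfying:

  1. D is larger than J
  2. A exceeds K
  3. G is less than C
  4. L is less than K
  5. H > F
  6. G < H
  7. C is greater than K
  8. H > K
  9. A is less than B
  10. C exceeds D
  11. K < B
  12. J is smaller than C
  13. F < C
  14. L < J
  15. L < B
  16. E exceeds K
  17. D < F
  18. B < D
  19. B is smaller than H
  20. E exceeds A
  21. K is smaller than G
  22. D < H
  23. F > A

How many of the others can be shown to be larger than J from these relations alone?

4

From J the given relations immediately reach D, C.
From those, F, H — 4 in total.
Nothing else is reachable above J; 4 in all.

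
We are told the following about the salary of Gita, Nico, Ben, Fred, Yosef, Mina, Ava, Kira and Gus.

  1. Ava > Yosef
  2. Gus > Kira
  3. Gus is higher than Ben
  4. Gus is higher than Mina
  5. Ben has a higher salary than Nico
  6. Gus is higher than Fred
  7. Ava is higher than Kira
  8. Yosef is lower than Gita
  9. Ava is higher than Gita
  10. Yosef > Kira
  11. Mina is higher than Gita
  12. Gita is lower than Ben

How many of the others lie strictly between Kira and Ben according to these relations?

Chaining upward from Kira reaches: Yosef, Gita, Ava, Mina, Gus.
Chaining downward from Ben reaches: Nico, Yosef, Gita.
Strictly between Kira and Ben are those in both lists: Yosef, Gita — 2 elements.

2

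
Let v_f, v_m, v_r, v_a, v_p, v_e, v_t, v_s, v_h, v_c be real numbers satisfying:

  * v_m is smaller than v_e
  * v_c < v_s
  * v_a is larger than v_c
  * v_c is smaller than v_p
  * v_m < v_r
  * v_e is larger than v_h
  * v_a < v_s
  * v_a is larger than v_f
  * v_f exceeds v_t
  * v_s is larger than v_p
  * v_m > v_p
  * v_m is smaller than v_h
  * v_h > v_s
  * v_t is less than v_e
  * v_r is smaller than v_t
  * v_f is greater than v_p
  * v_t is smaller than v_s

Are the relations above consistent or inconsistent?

consistent

Every relation is compatible with v_c < v_p < v_m < v_r < v_t < v_f < v_a < v_s < v_h < v_e; the set is consistent.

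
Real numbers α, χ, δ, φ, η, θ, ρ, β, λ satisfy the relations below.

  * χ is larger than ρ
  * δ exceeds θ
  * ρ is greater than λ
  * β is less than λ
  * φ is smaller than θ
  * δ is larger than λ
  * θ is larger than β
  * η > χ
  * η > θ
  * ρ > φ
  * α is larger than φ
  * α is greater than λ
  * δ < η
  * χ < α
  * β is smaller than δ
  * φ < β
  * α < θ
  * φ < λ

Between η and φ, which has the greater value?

The relevant relations are φ < β; β < λ; λ < ρ; ρ < χ; χ < α; α < θ; θ < δ; δ < η.
Together: φ < β < λ < ρ < χ < α < θ < δ < η.
So φ < η; η is the larger of the two.

η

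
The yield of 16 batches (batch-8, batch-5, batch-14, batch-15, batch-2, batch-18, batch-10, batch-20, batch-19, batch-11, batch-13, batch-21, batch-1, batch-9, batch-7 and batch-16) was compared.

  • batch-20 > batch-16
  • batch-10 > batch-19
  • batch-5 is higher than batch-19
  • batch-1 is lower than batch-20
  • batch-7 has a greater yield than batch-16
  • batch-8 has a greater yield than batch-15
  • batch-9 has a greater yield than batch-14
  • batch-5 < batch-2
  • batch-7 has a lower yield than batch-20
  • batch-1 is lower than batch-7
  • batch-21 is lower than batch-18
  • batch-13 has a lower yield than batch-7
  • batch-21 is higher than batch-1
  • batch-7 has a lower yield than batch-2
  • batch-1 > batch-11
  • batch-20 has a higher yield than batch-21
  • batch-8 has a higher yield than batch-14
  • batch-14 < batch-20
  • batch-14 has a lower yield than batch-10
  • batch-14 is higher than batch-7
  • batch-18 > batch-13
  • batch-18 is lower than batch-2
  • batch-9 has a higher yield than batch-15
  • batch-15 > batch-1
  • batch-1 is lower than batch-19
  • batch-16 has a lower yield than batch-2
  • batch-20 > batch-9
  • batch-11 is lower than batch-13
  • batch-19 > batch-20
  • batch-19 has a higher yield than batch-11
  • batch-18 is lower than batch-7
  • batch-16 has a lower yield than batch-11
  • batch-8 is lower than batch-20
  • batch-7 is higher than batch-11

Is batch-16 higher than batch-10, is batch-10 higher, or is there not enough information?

batch-16 < batch-11 and batch-11 < batch-1 give batch-16 < batch-1.
Then batch-1 < batch-21 extends the chain to batch-21.
With batch-21 < batch-18: batch-16 < batch-11 < batch-1 < batch-21 < batch-18.
With batch-18 < batch-7: batch-16 < batch-11 < batch-1 < batch-21 < batch-18 < batch-7.
Then batch-7 < batch-14 extends the chain to batch-14.
Then batch-14 < batch-9 extends the chain to batch-9.
With batch-9 < batch-20: batch-16 < batch-11 < batch-1 < batch-21 < batch-18 < batch-7 < batch-14 < batch-9 < batch-20.
With batch-20 < batch-19: batch-16 < batch-11 < batch-1 < batch-21 < batch-18 < batch-7 < batch-14 < batch-9 < batch-20 < batch-19.
Then batch-19 < batch-10 extends the chain to batch-10.
So batch-10 is higher.

batch-10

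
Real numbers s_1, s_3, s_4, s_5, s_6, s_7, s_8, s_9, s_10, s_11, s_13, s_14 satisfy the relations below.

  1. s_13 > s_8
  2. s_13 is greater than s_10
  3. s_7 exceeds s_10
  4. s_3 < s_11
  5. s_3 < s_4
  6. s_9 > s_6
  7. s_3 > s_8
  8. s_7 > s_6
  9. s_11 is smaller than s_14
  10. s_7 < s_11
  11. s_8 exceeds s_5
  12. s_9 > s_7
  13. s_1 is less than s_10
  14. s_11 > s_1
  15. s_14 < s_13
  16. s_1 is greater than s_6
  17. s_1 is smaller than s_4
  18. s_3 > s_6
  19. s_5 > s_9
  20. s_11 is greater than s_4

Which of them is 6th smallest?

Piecing the relations together gives one ordering: s_6 < s_1 < s_10 < s_7 < s_9 < s_5 < s_8 < s_3 < s_4 < s_11 < s_14 < s_13.
The 6th smallest is s_5.

s_5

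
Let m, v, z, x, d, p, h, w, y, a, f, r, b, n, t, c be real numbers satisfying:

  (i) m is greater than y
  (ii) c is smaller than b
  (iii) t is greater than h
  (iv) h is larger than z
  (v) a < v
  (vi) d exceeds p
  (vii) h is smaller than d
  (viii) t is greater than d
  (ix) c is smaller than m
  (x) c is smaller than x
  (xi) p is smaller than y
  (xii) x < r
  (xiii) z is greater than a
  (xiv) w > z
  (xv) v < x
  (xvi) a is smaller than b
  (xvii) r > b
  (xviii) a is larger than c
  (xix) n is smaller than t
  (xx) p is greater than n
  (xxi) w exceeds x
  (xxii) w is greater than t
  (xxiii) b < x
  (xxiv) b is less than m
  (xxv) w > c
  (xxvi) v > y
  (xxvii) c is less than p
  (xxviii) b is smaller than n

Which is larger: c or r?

The relevant relations are c < a; a < b; b < n; n < p; p < y; y < v; v < x; x < r.
Together: c < a < b < n < p < y < v < x < r.
So c < r; r is the larger of the two.

r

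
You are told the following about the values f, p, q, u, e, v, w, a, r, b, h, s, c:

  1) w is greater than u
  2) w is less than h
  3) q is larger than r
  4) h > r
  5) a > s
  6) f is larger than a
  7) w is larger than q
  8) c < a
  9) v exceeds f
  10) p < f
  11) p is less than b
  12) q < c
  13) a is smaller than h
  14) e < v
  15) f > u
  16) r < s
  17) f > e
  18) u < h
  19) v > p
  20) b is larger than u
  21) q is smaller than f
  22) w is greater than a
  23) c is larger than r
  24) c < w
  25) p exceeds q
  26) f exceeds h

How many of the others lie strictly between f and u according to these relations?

2

The relations place u below f. An element lies strictly between them when it is forced above u and also forced below f.
Above u: {w, b, h, v}. Below f: {r, q, s, c, p, a, w, e, h}.
Intersection: {w, h} — 2.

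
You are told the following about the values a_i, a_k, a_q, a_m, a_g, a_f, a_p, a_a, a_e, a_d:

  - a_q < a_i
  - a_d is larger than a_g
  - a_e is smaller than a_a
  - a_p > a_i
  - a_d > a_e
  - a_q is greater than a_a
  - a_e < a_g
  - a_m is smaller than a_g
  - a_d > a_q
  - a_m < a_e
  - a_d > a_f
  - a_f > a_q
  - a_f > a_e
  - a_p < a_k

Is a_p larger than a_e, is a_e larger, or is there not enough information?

a_p

a_e < a_a and a_a < a_q give a_e < a_q.
With a_q < a_i: a_e < a_a < a_q < a_i.
Then a_i < a_p extends the chain to a_p.
So a_p is larger.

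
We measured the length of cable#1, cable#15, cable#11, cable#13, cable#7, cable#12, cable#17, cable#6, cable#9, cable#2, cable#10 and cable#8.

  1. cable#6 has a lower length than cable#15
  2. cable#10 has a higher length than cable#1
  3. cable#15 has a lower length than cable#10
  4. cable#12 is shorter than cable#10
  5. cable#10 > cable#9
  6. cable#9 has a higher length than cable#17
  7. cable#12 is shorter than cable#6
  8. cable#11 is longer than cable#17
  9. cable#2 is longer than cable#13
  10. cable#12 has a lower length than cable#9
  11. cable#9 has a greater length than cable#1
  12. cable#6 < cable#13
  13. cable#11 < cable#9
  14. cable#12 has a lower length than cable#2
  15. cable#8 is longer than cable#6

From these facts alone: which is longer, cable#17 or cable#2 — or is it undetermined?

undetermined

Following every chain through cable#17: above cable#17 we get cable#11, cable#9, cable#10.
cable#2 is not reached, and no chain runs the other way from cable#2 to cable#17.
So the given relations leave the order of cable#17 and cable#2 undetermined.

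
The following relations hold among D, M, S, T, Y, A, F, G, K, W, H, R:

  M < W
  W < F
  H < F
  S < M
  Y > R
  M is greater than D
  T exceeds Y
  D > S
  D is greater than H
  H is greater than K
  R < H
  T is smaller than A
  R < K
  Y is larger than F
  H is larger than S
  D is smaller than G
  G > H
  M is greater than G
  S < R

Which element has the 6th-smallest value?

G

The consecutive relations fix a unique order: S < R < K < H < D < G < M < W < F < Y < T < A.
The 6th smallest is G.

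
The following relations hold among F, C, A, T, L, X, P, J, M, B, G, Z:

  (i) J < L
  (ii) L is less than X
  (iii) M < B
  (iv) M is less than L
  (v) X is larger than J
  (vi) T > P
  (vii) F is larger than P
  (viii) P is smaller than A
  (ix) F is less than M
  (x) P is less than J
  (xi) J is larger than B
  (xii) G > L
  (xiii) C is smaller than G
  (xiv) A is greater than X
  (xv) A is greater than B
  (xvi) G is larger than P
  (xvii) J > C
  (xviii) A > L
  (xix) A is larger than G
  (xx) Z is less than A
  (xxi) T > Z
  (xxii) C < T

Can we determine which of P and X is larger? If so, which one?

The relevant relations are P < F; F < M; M < L; L < X.
Together: P < F < M < L < X.
So X is larger.

X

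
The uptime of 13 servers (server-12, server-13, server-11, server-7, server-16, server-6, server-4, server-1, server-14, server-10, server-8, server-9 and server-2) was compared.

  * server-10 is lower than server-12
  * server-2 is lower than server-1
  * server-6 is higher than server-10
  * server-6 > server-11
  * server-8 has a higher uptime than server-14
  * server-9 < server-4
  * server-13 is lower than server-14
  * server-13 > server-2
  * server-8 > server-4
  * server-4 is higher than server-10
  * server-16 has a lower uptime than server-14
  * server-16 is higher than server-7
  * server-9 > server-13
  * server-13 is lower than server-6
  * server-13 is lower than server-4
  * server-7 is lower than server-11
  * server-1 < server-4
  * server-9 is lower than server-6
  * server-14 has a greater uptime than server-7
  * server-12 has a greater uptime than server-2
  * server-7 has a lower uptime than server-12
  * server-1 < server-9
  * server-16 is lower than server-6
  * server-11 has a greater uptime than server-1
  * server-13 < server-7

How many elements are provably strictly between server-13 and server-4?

Chaining upward from server-13 reaches: server-7, server-12, server-16, server-11, server-9, server-14, server-6, server-8.
Chaining downward from server-4 reaches: server-10, server-2, server-1, server-9.
Strictly between server-13 and server-4 are those in both lists: server-9 — 1 element.

1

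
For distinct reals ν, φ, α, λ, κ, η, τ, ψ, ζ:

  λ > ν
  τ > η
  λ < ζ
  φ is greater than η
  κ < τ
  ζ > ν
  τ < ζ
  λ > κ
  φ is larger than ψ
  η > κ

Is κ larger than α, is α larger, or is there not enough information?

Following every chain through α: nothing is chained to α.
κ is not reached, and no chain runs the other way from κ to α.
So the given relations leave the order of α and κ undetermined.

undetermined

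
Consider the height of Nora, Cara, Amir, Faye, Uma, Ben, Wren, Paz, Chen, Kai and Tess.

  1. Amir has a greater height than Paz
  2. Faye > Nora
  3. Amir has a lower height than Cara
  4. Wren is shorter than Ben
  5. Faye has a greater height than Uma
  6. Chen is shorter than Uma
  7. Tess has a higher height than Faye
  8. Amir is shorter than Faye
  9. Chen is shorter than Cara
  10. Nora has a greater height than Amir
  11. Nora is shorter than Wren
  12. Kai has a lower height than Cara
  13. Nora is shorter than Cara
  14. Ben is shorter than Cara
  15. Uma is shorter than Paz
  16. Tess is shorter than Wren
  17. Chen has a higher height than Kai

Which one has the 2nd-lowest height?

Chaining the given pairs: Kai < Chen < Uma < Paz < Amir < Nora < Faye < Tess < Wren < Ben < Cara.
Counting 2 from the smallest end gives Chen.

Chen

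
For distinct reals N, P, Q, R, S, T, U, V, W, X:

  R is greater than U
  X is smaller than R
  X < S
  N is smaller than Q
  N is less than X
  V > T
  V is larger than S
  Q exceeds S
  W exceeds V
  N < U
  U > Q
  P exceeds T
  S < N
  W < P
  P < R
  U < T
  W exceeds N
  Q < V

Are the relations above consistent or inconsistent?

We have S < N stated directly, yet also N < X < S by chaining the others — so N < S. Contradiction.

inconsistent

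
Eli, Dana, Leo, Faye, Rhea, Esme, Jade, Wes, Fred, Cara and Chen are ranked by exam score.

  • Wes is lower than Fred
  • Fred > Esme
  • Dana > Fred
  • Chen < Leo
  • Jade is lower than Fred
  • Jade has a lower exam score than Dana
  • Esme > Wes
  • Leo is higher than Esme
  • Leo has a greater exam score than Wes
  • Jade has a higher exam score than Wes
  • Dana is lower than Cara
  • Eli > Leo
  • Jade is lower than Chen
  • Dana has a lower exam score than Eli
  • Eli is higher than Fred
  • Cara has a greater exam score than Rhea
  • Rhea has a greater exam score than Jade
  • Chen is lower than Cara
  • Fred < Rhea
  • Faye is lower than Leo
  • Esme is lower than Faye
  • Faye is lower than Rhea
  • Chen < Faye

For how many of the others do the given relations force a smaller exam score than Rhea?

Directly below Rhea: Jade, Fred, Faye.
One step further: Wes, Esme, Chen (6 so far).
Nothing else is reachable below Rhea; 6 in all.

6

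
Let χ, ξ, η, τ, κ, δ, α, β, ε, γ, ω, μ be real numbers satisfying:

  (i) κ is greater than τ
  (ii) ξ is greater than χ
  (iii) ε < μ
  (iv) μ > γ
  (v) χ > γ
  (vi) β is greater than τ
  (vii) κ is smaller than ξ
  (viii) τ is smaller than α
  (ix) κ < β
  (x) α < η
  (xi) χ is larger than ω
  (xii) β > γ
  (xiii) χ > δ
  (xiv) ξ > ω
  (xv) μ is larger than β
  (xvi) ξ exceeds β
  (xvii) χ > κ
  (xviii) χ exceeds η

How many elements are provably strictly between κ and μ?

1

The relations place κ below μ. An element lies strictly between them when it is forced above κ and also forced below μ.
Above κ: {β, χ, ξ}. Below μ: {γ, ε, τ, β}.
Intersection: {β} — 1.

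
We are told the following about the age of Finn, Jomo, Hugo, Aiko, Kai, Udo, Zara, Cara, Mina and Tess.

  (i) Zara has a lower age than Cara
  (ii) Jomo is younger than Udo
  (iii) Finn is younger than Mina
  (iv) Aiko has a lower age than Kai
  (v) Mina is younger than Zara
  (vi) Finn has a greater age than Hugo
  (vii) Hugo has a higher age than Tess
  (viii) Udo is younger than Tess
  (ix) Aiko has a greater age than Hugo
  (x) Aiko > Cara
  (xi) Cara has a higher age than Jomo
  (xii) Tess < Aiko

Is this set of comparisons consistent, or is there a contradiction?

consistent

The single ordering Jomo < Udo < Tess < Hugo < Finn < Mina < Zara < Cara < Aiko < Kai satisfies every listed relation, so no contradiction arises.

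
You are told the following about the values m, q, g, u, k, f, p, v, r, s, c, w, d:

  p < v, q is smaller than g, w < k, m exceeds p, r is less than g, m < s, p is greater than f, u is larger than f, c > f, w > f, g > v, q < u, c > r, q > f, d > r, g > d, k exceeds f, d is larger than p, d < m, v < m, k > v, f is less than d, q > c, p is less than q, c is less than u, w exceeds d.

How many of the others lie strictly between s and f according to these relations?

4

Chaining upward from f reaches: p, v, c, d, m, q, u, w, g, k.
Chaining downward from s reaches: p, r, v, d, m.
Strictly between f and s are those in both lists: p, v, d, m — 4 elements.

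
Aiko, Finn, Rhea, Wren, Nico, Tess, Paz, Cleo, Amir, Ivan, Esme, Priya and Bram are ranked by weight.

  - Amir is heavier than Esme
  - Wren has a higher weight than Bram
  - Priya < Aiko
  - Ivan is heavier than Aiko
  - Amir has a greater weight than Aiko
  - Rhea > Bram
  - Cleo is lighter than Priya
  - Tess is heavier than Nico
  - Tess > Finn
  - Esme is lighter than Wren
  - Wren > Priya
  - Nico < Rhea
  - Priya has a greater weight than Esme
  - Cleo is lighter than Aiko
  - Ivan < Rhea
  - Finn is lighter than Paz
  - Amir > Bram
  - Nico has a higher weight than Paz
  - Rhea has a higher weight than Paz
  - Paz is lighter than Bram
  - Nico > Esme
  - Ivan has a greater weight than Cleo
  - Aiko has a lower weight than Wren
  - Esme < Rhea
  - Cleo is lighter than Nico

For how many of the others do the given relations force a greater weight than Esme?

The elements the relations force above Esme are Priya, Aiko, Ivan, Nico, Tess, Wren, Amir, Rhea — no chain reaches any other.
That is 8.

8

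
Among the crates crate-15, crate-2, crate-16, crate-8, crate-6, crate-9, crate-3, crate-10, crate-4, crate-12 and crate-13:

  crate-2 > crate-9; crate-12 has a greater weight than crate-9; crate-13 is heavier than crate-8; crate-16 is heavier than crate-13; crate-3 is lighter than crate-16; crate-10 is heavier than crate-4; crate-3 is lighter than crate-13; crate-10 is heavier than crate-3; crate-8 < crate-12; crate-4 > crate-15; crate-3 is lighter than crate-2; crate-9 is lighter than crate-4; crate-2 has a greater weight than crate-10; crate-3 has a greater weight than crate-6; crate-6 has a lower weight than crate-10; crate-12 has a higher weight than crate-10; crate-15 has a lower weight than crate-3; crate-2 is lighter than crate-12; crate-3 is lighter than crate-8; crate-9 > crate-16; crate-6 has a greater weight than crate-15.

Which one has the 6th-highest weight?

crate-16

Piecing the relations together gives one ordering: crate-15 < crate-6 < crate-3 < crate-8 < crate-13 < crate-16 < crate-9 < crate-4 < crate-10 < crate-2 < crate-12.
The 6th largest is crate-16.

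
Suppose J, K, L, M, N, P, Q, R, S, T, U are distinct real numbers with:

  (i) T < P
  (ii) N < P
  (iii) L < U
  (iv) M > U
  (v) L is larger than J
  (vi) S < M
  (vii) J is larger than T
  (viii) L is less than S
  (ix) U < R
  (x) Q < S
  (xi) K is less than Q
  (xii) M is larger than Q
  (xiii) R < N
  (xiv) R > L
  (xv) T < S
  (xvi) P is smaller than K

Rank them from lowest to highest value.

T < J < L < U < R < N < P < K < Q < S < M

Nothing is placed below T, so it is least; from there T < J; J < L; L < U; U < R; R < N; N < P; P < K; K < Q; Q < S; S < M, each given directly.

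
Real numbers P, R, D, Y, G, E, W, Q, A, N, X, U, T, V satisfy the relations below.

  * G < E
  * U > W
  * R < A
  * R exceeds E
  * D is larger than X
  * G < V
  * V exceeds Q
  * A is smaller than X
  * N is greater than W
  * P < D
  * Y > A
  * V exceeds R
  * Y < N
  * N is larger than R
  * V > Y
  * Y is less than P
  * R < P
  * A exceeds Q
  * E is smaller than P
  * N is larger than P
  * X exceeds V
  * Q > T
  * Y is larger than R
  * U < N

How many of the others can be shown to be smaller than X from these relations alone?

The elements the relations force below X are G, T, E, R, Q, A, Y, V — no chain reaches any other.
That is 8.

8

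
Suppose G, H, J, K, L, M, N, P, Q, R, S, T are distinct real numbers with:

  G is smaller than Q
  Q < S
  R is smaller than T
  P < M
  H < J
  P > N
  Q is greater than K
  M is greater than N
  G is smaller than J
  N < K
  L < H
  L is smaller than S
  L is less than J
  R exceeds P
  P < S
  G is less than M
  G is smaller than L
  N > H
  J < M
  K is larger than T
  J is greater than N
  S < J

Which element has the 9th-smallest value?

Piecing the relations together gives one ordering: G < L < H < N < P < R < T < K < Q < S < J < M.
Counting 9 from the smallest end gives Q.

Q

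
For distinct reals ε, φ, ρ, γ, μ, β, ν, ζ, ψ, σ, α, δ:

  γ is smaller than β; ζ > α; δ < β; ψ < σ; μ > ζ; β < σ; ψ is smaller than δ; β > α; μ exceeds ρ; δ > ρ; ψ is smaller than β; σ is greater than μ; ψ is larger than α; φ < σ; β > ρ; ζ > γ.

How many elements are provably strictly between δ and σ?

The relations place δ below σ. An element lies strictly between them when it is forced above δ and also forced below σ.
Above δ: {β}. Below σ: {γ, ρ, α, ψ, φ, ζ, μ, β}.
Intersection: {β} — 1.

1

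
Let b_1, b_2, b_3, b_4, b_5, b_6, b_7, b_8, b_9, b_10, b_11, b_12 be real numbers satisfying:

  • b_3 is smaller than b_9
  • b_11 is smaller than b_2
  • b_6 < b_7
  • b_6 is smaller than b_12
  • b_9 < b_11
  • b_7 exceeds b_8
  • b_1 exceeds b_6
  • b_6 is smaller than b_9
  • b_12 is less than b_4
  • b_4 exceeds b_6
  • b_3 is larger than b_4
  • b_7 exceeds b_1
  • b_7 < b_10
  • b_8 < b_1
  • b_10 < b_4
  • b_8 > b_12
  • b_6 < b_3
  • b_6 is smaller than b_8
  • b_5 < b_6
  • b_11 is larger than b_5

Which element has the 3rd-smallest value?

Chaining the given pairs: b_5 < b_6 < b_12 < b_8 < b_1 < b_7 < b_10 < b_4 < b_3 < b_9 < b_11 < b_2.
Counting 3 from the smallest end gives b_12.

b_12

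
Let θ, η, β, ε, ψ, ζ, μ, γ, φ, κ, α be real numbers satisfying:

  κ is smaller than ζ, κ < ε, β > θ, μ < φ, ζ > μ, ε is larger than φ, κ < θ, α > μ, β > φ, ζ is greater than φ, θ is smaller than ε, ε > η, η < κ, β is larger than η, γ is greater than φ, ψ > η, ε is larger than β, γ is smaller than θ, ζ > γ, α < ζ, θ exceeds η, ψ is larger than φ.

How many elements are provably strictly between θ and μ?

The relations place μ below θ. An element lies strictly between them when it is forced above μ and also forced below θ.
Above μ: {φ, α, γ, β, ζ, ε, ψ}. Below θ: {η, φ, κ, γ}.
Intersection: {φ, γ} — 2.

2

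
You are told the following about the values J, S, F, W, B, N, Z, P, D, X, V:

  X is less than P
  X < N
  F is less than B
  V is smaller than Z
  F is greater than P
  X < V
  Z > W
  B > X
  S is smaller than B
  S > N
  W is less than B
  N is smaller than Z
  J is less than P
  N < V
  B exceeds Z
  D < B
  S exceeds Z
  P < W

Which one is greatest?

Chaining downward from B: directly below it, X, F, D, W, Z, S; then N, P, V; then J.
That covers every other element, and nothing is given above B, so B is the greatest.

B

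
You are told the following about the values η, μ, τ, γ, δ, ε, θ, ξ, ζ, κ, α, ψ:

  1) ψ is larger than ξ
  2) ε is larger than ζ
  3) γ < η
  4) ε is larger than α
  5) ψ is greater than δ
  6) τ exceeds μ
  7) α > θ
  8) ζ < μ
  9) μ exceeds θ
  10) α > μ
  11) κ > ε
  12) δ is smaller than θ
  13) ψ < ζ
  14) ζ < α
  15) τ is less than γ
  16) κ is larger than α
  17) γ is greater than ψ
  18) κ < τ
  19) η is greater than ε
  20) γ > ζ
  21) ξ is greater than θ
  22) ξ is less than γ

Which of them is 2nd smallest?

Piecing the relations together gives one ordering: δ < θ < ξ < ψ < ζ < μ < α < ε < κ < τ < γ < η.
The 2nd smallest is θ.

θ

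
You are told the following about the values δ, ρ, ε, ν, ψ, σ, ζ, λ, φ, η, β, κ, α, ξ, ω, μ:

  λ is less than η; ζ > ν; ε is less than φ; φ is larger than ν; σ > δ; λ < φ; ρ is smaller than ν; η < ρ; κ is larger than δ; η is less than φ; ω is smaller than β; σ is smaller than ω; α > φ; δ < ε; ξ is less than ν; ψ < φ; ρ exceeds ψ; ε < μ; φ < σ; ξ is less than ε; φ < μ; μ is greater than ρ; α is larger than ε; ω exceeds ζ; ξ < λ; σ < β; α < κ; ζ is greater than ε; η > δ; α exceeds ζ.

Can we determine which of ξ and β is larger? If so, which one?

β

The relevant relations are ξ < λ; λ < η; η < ρ; ρ < ν; ν < φ; φ < σ; σ < ω; ω < β.
Chaining these gives ξ < λ < η < ρ < ν < φ < σ < ω < β.
So β is larger.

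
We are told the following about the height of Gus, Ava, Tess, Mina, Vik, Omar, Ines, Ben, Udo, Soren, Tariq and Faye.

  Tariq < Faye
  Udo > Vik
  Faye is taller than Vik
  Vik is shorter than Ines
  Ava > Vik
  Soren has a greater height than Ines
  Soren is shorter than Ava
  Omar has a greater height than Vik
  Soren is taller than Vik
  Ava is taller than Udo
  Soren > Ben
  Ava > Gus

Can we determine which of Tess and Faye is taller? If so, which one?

Following every chain through Tess: nothing is chained to Tess.
Faye is not reached, and no chain runs the other way from Faye to Tess.
So the given relations leave the order of Tess and Faye undetermined.

undetermined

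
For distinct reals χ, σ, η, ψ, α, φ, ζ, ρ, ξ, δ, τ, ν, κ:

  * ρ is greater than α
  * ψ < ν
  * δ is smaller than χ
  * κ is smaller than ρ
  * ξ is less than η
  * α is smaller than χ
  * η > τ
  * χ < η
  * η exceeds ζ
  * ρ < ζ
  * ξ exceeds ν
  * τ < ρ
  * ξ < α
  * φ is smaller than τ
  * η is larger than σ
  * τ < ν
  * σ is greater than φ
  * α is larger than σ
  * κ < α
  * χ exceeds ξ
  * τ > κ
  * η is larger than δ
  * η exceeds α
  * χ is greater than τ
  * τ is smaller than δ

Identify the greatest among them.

Chaining downward from η: directly below it, τ, ξ, σ, α, δ, χ, ζ; then κ, φ, ν, ρ; then ψ.
That covers every other element, and nothing is given above η, so η is the greatest.

η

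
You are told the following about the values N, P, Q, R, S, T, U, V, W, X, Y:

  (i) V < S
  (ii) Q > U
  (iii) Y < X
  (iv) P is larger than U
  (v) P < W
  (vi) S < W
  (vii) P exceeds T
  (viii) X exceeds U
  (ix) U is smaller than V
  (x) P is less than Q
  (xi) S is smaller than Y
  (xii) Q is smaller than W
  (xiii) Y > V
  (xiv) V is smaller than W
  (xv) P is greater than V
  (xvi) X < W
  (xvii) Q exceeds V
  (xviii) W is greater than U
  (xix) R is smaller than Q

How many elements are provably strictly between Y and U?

The relations place U below Y. An element lies strictly between them when it is forced above U and also forced below Y.
Above U: {V, S, P, Q, X, W}. Below Y: {V, S}.
Intersection: {V, S} — 2.

2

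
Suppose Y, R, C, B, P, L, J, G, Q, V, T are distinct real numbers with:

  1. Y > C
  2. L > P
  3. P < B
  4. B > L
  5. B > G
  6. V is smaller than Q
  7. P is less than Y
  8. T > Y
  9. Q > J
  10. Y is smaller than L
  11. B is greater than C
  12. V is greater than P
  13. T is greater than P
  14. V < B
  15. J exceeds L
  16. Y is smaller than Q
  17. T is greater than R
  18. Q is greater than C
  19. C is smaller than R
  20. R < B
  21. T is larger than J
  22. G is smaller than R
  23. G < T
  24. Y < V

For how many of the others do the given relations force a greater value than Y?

6

The elements the relations force above Y are L, J, V, T, B, Q — no chain reaches any other.
That is 6.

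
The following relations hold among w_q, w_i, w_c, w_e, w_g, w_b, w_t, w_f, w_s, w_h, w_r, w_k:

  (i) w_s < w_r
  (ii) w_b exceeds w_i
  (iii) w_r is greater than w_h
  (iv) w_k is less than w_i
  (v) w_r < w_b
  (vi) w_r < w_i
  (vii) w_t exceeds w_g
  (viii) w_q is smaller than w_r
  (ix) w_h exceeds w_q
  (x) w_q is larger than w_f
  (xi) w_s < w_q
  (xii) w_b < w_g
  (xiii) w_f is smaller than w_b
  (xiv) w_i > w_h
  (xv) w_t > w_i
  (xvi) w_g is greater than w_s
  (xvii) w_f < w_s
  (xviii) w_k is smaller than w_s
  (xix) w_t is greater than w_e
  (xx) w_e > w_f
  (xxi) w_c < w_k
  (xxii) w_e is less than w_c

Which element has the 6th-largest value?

w_h

Piecing the relations together gives one ordering: w_f < w_e < w_c < w_k < w_s < w_q < w_h < w_r < w_i < w_b < w_g < w_t.
Counting 6 from the largest end gives w_h.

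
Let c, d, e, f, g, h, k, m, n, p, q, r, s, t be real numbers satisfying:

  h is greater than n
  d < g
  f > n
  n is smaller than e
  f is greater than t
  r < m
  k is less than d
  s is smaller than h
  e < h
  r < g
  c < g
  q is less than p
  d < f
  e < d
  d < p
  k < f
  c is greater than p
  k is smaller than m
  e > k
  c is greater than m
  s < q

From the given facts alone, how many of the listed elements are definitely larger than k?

Directly above k: e, d, m, f.
One step further: p, c, h, g (8 so far).
No other element is forced above k by the given relations, so the count is 8.

8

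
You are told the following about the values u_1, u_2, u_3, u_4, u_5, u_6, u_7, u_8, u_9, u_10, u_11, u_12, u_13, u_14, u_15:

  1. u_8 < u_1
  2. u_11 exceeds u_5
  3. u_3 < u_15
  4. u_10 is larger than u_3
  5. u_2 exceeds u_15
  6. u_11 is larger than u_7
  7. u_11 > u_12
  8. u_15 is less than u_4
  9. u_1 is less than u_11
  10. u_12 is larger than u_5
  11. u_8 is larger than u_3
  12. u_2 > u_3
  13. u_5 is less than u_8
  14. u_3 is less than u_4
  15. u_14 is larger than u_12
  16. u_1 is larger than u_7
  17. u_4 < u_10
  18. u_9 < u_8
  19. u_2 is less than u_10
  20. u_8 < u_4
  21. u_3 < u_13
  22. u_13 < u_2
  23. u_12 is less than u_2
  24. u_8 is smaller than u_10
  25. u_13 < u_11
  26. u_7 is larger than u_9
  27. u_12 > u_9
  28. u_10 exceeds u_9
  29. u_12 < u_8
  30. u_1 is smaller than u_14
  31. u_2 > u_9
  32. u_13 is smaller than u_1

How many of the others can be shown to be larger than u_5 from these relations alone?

8

From u_5 the given relations immediately reach u_12, u_8, u_11.
From those, u_4, u_2, u_10, u_1, u_14 — 8 in total.
Nothing else is reachable above u_5; 8 in all.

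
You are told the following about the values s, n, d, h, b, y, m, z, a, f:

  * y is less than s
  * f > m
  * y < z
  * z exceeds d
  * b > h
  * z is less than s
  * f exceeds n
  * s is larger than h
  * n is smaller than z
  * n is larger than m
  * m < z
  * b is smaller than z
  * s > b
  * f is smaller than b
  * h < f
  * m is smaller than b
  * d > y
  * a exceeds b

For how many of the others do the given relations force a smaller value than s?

8

From s the given relations immediately reach h, y, b, z.
From those, m, n, d, f — 8 in total.
No other element is forced below s by the given relations, so the count is 8.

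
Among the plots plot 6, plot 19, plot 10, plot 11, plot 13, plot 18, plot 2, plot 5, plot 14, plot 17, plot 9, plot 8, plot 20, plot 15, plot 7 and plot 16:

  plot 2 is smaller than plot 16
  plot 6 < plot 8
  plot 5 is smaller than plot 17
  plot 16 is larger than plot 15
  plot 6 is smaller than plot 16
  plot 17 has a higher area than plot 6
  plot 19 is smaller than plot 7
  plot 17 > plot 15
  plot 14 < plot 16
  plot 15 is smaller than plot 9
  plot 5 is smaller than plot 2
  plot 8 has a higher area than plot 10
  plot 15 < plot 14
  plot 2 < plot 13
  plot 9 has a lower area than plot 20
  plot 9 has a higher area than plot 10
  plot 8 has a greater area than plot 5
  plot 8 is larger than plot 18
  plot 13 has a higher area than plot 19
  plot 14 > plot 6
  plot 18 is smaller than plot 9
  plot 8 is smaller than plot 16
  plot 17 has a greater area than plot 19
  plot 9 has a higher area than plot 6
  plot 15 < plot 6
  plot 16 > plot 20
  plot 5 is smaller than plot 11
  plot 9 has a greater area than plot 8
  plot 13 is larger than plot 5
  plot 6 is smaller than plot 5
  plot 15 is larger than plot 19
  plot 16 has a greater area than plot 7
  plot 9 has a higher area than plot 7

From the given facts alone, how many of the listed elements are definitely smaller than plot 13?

5

The elements the relations force below plot 13 are plot 19, plot 15, plot 6, plot 5, plot 2 — no chain reaches any other.
That is 5.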